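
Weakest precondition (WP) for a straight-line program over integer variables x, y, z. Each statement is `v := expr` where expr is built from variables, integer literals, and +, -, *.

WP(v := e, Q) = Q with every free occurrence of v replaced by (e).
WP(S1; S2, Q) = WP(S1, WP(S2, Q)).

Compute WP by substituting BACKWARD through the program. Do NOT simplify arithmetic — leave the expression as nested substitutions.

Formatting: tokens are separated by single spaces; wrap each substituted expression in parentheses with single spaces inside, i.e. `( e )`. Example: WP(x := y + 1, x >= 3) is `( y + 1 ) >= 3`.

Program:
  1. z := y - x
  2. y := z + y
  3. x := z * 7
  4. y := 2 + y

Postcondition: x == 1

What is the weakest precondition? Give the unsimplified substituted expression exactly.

Answer: ( ( y - x ) * 7 ) == 1

Derivation:
post: x == 1
stmt 4: y := 2 + y  -- replace 0 occurrence(s) of y with (2 + y)
  => x == 1
stmt 3: x := z * 7  -- replace 1 occurrence(s) of x with (z * 7)
  => ( z * 7 ) == 1
stmt 2: y := z + y  -- replace 0 occurrence(s) of y with (z + y)
  => ( z * 7 ) == 1
stmt 1: z := y - x  -- replace 1 occurrence(s) of z with (y - x)
  => ( ( y - x ) * 7 ) == 1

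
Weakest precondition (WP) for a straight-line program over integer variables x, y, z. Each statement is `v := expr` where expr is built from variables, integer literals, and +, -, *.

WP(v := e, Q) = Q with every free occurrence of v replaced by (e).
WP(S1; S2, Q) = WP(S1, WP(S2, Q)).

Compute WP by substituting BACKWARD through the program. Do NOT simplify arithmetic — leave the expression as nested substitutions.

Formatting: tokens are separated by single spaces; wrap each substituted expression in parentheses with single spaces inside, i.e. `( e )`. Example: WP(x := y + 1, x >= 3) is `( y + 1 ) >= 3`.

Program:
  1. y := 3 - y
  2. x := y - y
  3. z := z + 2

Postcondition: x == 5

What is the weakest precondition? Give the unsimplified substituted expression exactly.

post: x == 5
stmt 3: z := z + 2  -- replace 0 occurrence(s) of z with (z + 2)
  => x == 5
stmt 2: x := y - y  -- replace 1 occurrence(s) of x with (y - y)
  => ( y - y ) == 5
stmt 1: y := 3 - y  -- replace 2 occurrence(s) of y with (3 - y)
  => ( ( 3 - y ) - ( 3 - y ) ) == 5

Answer: ( ( 3 - y ) - ( 3 - y ) ) == 5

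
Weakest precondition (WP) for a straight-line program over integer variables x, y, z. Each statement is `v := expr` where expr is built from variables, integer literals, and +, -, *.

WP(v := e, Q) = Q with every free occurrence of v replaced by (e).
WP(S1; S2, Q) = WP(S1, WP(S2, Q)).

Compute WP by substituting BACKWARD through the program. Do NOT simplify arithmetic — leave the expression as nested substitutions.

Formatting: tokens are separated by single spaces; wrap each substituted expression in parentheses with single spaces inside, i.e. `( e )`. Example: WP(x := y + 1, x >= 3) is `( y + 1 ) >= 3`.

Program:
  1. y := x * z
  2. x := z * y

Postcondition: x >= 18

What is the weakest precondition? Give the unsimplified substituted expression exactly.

Answer: ( z * ( x * z ) ) >= 18

Derivation:
post: x >= 18
stmt 2: x := z * y  -- replace 1 occurrence(s) of x with (z * y)
  => ( z * y ) >= 18
stmt 1: y := x * z  -- replace 1 occurrence(s) of y with (x * z)
  => ( z * ( x * z ) ) >= 18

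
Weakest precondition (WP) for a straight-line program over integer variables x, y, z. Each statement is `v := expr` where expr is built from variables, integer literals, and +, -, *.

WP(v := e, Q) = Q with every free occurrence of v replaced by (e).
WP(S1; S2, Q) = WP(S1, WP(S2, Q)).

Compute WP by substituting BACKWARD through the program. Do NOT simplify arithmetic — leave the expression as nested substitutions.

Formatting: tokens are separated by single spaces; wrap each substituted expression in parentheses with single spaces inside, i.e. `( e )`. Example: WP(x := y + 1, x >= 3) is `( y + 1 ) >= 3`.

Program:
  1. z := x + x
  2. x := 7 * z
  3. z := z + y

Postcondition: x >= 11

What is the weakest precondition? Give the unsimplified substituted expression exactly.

Answer: ( 7 * ( x + x ) ) >= 11

Derivation:
post: x >= 11
stmt 3: z := z + y  -- replace 0 occurrence(s) of z with (z + y)
  => x >= 11
stmt 2: x := 7 * z  -- replace 1 occurrence(s) of x with (7 * z)
  => ( 7 * z ) >= 11
stmt 1: z := x + x  -- replace 1 occurrence(s) of z with (x + x)
  => ( 7 * ( x + x ) ) >= 11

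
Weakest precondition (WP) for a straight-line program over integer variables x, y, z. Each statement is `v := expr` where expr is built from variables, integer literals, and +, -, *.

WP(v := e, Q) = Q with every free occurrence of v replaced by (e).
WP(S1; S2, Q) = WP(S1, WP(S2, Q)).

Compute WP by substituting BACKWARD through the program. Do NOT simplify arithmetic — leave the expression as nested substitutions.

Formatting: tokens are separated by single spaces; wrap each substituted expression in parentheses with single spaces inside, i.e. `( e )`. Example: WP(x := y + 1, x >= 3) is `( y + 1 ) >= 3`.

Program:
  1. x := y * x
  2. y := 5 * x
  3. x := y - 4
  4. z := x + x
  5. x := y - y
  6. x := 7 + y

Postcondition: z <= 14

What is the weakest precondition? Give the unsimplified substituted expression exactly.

post: z <= 14
stmt 6: x := 7 + y  -- replace 0 occurrence(s) of x with (7 + y)
  => z <= 14
stmt 5: x := y - y  -- replace 0 occurrence(s) of x with (y - y)
  => z <= 14
stmt 4: z := x + x  -- replace 1 occurrence(s) of z with (x + x)
  => ( x + x ) <= 14
stmt 3: x := y - 4  -- replace 2 occurrence(s) of x with (y - 4)
  => ( ( y - 4 ) + ( y - 4 ) ) <= 14
stmt 2: y := 5 * x  -- replace 2 occurrence(s) of y with (5 * x)
  => ( ( ( 5 * x ) - 4 ) + ( ( 5 * x ) - 4 ) ) <= 14
stmt 1: x := y * x  -- replace 2 occurrence(s) of x with (y * x)
  => ( ( ( 5 * ( y * x ) ) - 4 ) + ( ( 5 * ( y * x ) ) - 4 ) ) <= 14

Answer: ( ( ( 5 * ( y * x ) ) - 4 ) + ( ( 5 * ( y * x ) ) - 4 ) ) <= 14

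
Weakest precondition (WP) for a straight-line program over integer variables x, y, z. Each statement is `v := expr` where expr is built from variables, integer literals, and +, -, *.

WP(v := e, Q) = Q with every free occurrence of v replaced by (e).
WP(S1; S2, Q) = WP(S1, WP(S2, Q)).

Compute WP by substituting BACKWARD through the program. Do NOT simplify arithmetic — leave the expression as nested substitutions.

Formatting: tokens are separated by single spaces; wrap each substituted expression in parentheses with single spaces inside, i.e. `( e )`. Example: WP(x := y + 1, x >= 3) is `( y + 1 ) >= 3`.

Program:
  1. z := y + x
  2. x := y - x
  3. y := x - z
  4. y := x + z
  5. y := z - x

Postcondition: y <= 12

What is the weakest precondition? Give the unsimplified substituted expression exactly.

post: y <= 12
stmt 5: y := z - x  -- replace 1 occurrence(s) of y with (z - x)
  => ( z - x ) <= 12
stmt 4: y := x + z  -- replace 0 occurrence(s) of y with (x + z)
  => ( z - x ) <= 12
stmt 3: y := x - z  -- replace 0 occurrence(s) of y with (x - z)
  => ( z - x ) <= 12
stmt 2: x := y - x  -- replace 1 occurrence(s) of x with (y - x)
  => ( z - ( y - x ) ) <= 12
stmt 1: z := y + x  -- replace 1 occurrence(s) of z with (y + x)
  => ( ( y + x ) - ( y - x ) ) <= 12

Answer: ( ( y + x ) - ( y - x ) ) <= 12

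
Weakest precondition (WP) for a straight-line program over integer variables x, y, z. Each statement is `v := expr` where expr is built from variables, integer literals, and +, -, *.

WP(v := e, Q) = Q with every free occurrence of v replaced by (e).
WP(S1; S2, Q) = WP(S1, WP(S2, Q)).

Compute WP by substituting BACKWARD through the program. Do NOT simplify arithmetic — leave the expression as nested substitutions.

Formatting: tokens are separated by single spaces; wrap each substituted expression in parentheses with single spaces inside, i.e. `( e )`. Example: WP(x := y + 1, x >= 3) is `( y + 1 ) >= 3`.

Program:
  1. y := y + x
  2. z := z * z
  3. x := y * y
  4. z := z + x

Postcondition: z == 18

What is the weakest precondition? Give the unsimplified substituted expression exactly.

Answer: ( ( z * z ) + ( ( y + x ) * ( y + x ) ) ) == 18

Derivation:
post: z == 18
stmt 4: z := z + x  -- replace 1 occurrence(s) of z with (z + x)
  => ( z + x ) == 18
stmt 3: x := y * y  -- replace 1 occurrence(s) of x with (y * y)
  => ( z + ( y * y ) ) == 18
stmt 2: z := z * z  -- replace 1 occurrence(s) of z with (z * z)
  => ( ( z * z ) + ( y * y ) ) == 18
stmt 1: y := y + x  -- replace 2 occurrence(s) of y with (y + x)
  => ( ( z * z ) + ( ( y + x ) * ( y + x ) ) ) == 18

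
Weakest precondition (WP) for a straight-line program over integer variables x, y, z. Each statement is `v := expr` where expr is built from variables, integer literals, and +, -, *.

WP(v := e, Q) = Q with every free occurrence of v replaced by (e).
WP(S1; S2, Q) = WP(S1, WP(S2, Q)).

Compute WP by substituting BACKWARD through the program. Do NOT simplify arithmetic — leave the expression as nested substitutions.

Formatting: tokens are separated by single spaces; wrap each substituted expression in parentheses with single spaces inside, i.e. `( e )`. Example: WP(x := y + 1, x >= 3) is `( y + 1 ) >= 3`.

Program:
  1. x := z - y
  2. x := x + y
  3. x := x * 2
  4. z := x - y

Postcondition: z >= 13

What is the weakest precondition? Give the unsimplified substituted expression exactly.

post: z >= 13
stmt 4: z := x - y  -- replace 1 occurrence(s) of z with (x - y)
  => ( x - y ) >= 13
stmt 3: x := x * 2  -- replace 1 occurrence(s) of x with (x * 2)
  => ( ( x * 2 ) - y ) >= 13
stmt 2: x := x + y  -- replace 1 occurrence(s) of x with (x + y)
  => ( ( ( x + y ) * 2 ) - y ) >= 13
stmt 1: x := z - y  -- replace 1 occurrence(s) of x with (z - y)
  => ( ( ( ( z - y ) + y ) * 2 ) - y ) >= 13

Answer: ( ( ( ( z - y ) + y ) * 2 ) - y ) >= 13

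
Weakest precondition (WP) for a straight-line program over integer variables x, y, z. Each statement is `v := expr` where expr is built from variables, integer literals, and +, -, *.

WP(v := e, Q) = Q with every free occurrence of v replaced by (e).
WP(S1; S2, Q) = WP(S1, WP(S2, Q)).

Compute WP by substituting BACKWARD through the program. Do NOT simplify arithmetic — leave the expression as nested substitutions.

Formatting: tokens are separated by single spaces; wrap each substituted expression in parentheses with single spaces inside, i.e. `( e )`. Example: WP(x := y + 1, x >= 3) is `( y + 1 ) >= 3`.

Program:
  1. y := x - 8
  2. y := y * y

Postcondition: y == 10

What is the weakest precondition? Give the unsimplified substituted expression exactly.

Answer: ( ( x - 8 ) * ( x - 8 ) ) == 10

Derivation:
post: y == 10
stmt 2: y := y * y  -- replace 1 occurrence(s) of y with (y * y)
  => ( y * y ) == 10
stmt 1: y := x - 8  -- replace 2 occurrence(s) of y with (x - 8)
  => ( ( x - 8 ) * ( x - 8 ) ) == 10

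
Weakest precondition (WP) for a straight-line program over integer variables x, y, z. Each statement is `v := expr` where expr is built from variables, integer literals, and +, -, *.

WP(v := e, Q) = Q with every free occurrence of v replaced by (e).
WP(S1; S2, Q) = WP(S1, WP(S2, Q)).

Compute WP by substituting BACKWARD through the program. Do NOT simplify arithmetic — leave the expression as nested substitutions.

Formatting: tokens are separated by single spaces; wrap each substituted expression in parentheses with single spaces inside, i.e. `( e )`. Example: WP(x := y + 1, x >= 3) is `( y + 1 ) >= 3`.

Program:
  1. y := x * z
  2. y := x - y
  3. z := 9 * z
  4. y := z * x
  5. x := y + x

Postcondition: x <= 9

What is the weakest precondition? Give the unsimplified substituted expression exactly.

Answer: ( ( ( 9 * z ) * x ) + x ) <= 9

Derivation:
post: x <= 9
stmt 5: x := y + x  -- replace 1 occurrence(s) of x with (y + x)
  => ( y + x ) <= 9
stmt 4: y := z * x  -- replace 1 occurrence(s) of y with (z * x)
  => ( ( z * x ) + x ) <= 9
stmt 3: z := 9 * z  -- replace 1 occurrence(s) of z with (9 * z)
  => ( ( ( 9 * z ) * x ) + x ) <= 9
stmt 2: y := x - y  -- replace 0 occurrence(s) of y with (x - y)
  => ( ( ( 9 * z ) * x ) + x ) <= 9
stmt 1: y := x * z  -- replace 0 occurrence(s) of y with (x * z)
  => ( ( ( 9 * z ) * x ) + x ) <= 9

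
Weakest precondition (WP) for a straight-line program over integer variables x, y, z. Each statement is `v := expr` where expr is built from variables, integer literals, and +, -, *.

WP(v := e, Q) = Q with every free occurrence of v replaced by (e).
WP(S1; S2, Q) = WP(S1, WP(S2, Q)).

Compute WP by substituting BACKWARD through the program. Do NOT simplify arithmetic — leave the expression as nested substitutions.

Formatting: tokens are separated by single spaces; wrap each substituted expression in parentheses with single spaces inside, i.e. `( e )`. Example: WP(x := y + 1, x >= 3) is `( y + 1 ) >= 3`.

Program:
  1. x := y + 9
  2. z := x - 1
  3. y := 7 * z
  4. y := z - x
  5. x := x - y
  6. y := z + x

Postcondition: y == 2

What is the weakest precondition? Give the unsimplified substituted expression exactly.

post: y == 2
stmt 6: y := z + x  -- replace 1 occurrence(s) of y with (z + x)
  => ( z + x ) == 2
stmt 5: x := x - y  -- replace 1 occurrence(s) of x with (x - y)
  => ( z + ( x - y ) ) == 2
stmt 4: y := z - x  -- replace 1 occurrence(s) of y with (z - x)
  => ( z + ( x - ( z - x ) ) ) == 2
stmt 3: y := 7 * z  -- replace 0 occurrence(s) of y with (7 * z)
  => ( z + ( x - ( z - x ) ) ) == 2
stmt 2: z := x - 1  -- replace 2 occurrence(s) of z with (x - 1)
  => ( ( x - 1 ) + ( x - ( ( x - 1 ) - x ) ) ) == 2
stmt 1: x := y + 9  -- replace 4 occurrence(s) of x with (y + 9)
  => ( ( ( y + 9 ) - 1 ) + ( ( y + 9 ) - ( ( ( y + 9 ) - 1 ) - ( y + 9 ) ) ) ) == 2

Answer: ( ( ( y + 9 ) - 1 ) + ( ( y + 9 ) - ( ( ( y + 9 ) - 1 ) - ( y + 9 ) ) ) ) == 2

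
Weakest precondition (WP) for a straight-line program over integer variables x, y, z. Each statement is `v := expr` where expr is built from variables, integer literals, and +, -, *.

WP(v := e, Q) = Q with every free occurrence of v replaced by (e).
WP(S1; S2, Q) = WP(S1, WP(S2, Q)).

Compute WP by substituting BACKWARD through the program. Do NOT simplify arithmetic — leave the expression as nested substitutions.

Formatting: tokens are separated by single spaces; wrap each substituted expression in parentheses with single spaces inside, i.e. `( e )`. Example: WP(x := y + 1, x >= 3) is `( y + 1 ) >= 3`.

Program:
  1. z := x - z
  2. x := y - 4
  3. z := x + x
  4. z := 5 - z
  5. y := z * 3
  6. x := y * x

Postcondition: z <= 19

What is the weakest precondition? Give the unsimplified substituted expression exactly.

Answer: ( 5 - ( ( y - 4 ) + ( y - 4 ) ) ) <= 19

Derivation:
post: z <= 19
stmt 6: x := y * x  -- replace 0 occurrence(s) of x with (y * x)
  => z <= 19
stmt 5: y := z * 3  -- replace 0 occurrence(s) of y with (z * 3)
  => z <= 19
stmt 4: z := 5 - z  -- replace 1 occurrence(s) of z with (5 - z)
  => ( 5 - z ) <= 19
stmt 3: z := x + x  -- replace 1 occurrence(s) of z with (x + x)
  => ( 5 - ( x + x ) ) <= 19
stmt 2: x := y - 4  -- replace 2 occurrence(s) of x with (y - 4)
  => ( 5 - ( ( y - 4 ) + ( y - 4 ) ) ) <= 19
stmt 1: z := x - z  -- replace 0 occurrence(s) of z with (x - z)
  => ( 5 - ( ( y - 4 ) + ( y - 4 ) ) ) <= 19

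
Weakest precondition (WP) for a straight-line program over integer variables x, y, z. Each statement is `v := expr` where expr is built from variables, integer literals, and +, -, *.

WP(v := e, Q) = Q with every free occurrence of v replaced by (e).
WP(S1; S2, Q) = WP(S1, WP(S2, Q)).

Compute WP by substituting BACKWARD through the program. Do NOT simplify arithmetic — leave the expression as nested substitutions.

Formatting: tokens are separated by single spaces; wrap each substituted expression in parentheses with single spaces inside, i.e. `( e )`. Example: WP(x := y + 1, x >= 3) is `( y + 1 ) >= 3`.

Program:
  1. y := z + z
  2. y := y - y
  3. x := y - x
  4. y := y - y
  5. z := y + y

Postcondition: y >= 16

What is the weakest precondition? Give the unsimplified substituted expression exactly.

post: y >= 16
stmt 5: z := y + y  -- replace 0 occurrence(s) of z with (y + y)
  => y >= 16
stmt 4: y := y - y  -- replace 1 occurrence(s) of y with (y - y)
  => ( y - y ) >= 16
stmt 3: x := y - x  -- replace 0 occurrence(s) of x with (y - x)
  => ( y - y ) >= 16
stmt 2: y := y - y  -- replace 2 occurrence(s) of y with (y - y)
  => ( ( y - y ) - ( y - y ) ) >= 16
stmt 1: y := z + z  -- replace 4 occurrence(s) of y with (z + z)
  => ( ( ( z + z ) - ( z + z ) ) - ( ( z + z ) - ( z + z ) ) ) >= 16

Answer: ( ( ( z + z ) - ( z + z ) ) - ( ( z + z ) - ( z + z ) ) ) >= 16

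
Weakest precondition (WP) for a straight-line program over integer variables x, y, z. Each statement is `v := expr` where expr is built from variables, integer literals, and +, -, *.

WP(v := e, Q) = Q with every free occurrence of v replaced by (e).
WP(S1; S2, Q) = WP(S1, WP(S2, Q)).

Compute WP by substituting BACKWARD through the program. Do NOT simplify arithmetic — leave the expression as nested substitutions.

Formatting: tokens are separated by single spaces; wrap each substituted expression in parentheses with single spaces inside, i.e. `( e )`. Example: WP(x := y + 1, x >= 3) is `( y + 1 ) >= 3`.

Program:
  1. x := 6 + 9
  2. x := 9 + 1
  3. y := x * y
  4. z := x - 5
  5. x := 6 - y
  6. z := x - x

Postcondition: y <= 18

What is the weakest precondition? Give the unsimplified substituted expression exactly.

post: y <= 18
stmt 6: z := x - x  -- replace 0 occurrence(s) of z with (x - x)
  => y <= 18
stmt 5: x := 6 - y  -- replace 0 occurrence(s) of x with (6 - y)
  => y <= 18
stmt 4: z := x - 5  -- replace 0 occurrence(s) of z with (x - 5)
  => y <= 18
stmt 3: y := x * y  -- replace 1 occurrence(s) of y with (x * y)
  => ( x * y ) <= 18
stmt 2: x := 9 + 1  -- replace 1 occurrence(s) of x with (9 + 1)
  => ( ( 9 + 1 ) * y ) <= 18
stmt 1: x := 6 + 9  -- replace 0 occurrence(s) of x with (6 + 9)
  => ( ( 9 + 1 ) * y ) <= 18

Answer: ( ( 9 + 1 ) * y ) <= 18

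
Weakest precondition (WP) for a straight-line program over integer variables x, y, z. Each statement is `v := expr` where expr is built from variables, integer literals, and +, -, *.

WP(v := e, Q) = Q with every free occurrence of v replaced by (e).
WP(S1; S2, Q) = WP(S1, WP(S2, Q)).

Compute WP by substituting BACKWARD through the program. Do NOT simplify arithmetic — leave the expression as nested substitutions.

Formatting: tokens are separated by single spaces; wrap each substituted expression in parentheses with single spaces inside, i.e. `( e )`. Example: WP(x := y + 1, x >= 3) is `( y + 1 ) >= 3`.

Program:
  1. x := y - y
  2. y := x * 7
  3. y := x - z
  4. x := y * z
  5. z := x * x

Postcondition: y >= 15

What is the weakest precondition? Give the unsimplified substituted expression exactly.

post: y >= 15
stmt 5: z := x * x  -- replace 0 occurrence(s) of z with (x * x)
  => y >= 15
stmt 4: x := y * z  -- replace 0 occurrence(s) of x with (y * z)
  => y >= 15
stmt 3: y := x - z  -- replace 1 occurrence(s) of y with (x - z)
  => ( x - z ) >= 15
stmt 2: y := x * 7  -- replace 0 occurrence(s) of y with (x * 7)
  => ( x - z ) >= 15
stmt 1: x := y - y  -- replace 1 occurrence(s) of x with (y - y)
  => ( ( y - y ) - z ) >= 15

Answer: ( ( y - y ) - z ) >= 15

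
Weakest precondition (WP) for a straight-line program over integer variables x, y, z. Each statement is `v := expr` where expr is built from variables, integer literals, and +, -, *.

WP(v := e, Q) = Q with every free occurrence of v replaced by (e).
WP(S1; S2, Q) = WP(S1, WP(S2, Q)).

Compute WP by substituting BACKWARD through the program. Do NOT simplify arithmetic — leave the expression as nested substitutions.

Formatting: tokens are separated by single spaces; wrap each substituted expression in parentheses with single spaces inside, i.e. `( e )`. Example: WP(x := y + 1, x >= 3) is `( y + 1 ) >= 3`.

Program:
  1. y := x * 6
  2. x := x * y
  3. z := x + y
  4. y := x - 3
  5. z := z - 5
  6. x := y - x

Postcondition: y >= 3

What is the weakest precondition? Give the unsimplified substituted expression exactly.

post: y >= 3
stmt 6: x := y - x  -- replace 0 occurrence(s) of x with (y - x)
  => y >= 3
stmt 5: z := z - 5  -- replace 0 occurrence(s) of z with (z - 5)
  => y >= 3
stmt 4: y := x - 3  -- replace 1 occurrence(s) of y with (x - 3)
  => ( x - 3 ) >= 3
stmt 3: z := x + y  -- replace 0 occurrence(s) of z with (x + y)
  => ( x - 3 ) >= 3
stmt 2: x := x * y  -- replace 1 occurrence(s) of x with (x * y)
  => ( ( x * y ) - 3 ) >= 3
stmt 1: y := x * 6  -- replace 1 occurrence(s) of y with (x * 6)
  => ( ( x * ( x * 6 ) ) - 3 ) >= 3

Answer: ( ( x * ( x * 6 ) ) - 3 ) >= 3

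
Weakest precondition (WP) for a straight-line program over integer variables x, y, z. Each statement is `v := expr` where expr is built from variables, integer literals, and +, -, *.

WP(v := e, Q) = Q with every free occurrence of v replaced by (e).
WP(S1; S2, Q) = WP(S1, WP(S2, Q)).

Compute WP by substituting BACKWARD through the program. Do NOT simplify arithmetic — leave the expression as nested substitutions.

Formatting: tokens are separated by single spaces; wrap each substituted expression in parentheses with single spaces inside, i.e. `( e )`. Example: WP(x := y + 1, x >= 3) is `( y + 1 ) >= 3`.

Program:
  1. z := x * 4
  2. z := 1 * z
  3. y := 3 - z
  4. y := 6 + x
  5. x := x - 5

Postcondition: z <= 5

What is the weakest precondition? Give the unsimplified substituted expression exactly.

post: z <= 5
stmt 5: x := x - 5  -- replace 0 occurrence(s) of x with (x - 5)
  => z <= 5
stmt 4: y := 6 + x  -- replace 0 occurrence(s) of y with (6 + x)
  => z <= 5
stmt 3: y := 3 - z  -- replace 0 occurrence(s) of y with (3 - z)
  => z <= 5
stmt 2: z := 1 * z  -- replace 1 occurrence(s) of z with (1 * z)
  => ( 1 * z ) <= 5
stmt 1: z := x * 4  -- replace 1 occurrence(s) of z with (x * 4)
  => ( 1 * ( x * 4 ) ) <= 5

Answer: ( 1 * ( x * 4 ) ) <= 5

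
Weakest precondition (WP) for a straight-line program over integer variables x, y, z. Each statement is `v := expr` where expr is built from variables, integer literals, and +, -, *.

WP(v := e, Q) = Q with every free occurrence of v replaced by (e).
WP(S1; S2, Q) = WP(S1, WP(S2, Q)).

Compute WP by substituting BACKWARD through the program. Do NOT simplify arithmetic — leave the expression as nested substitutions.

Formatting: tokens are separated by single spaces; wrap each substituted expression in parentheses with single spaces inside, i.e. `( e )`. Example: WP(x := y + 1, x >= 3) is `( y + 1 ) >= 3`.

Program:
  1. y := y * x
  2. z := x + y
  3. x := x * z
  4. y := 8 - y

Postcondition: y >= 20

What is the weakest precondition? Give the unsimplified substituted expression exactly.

post: y >= 20
stmt 4: y := 8 - y  -- replace 1 occurrence(s) of y with (8 - y)
  => ( 8 - y ) >= 20
stmt 3: x := x * z  -- replace 0 occurrence(s) of x with (x * z)
  => ( 8 - y ) >= 20
stmt 2: z := x + y  -- replace 0 occurrence(s) of z with (x + y)
  => ( 8 - y ) >= 20
stmt 1: y := y * x  -- replace 1 occurrence(s) of y with (y * x)
  => ( 8 - ( y * x ) ) >= 20

Answer: ( 8 - ( y * x ) ) >= 20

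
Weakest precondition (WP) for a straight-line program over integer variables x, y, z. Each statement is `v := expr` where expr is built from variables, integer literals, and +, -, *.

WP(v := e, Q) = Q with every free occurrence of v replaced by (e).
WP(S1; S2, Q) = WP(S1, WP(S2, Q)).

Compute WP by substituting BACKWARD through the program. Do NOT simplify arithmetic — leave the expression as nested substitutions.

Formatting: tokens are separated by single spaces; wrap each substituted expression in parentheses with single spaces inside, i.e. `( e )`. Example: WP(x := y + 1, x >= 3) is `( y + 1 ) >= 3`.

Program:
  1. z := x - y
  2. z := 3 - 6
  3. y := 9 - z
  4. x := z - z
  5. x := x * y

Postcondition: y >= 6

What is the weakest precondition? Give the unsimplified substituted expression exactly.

post: y >= 6
stmt 5: x := x * y  -- replace 0 occurrence(s) of x with (x * y)
  => y >= 6
stmt 4: x := z - z  -- replace 0 occurrence(s) of x with (z - z)
  => y >= 6
stmt 3: y := 9 - z  -- replace 1 occurrence(s) of y with (9 - z)
  => ( 9 - z ) >= 6
stmt 2: z := 3 - 6  -- replace 1 occurrence(s) of z with (3 - 6)
  => ( 9 - ( 3 - 6 ) ) >= 6
stmt 1: z := x - y  -- replace 0 occurrence(s) of z with (x - y)
  => ( 9 - ( 3 - 6 ) ) >= 6

Answer: ( 9 - ( 3 - 6 ) ) >= 6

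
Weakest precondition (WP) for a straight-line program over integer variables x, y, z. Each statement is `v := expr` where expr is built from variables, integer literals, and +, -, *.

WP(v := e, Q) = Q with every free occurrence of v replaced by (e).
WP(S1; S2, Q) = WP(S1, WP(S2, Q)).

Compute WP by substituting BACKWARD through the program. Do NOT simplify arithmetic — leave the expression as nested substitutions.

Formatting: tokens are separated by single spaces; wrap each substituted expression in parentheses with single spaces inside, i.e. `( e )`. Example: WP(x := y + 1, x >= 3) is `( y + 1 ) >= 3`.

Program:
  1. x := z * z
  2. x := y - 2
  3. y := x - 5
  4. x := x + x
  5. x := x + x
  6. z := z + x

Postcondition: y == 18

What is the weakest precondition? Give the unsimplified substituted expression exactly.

post: y == 18
stmt 6: z := z + x  -- replace 0 occurrence(s) of z with (z + x)
  => y == 18
stmt 5: x := x + x  -- replace 0 occurrence(s) of x with (x + x)
  => y == 18
stmt 4: x := x + x  -- replace 0 occurrence(s) of x with (x + x)
  => y == 18
stmt 3: y := x - 5  -- replace 1 occurrence(s) of y with (x - 5)
  => ( x - 5 ) == 18
stmt 2: x := y - 2  -- replace 1 occurrence(s) of x with (y - 2)
  => ( ( y - 2 ) - 5 ) == 18
stmt 1: x := z * z  -- replace 0 occurrence(s) of x with (z * z)
  => ( ( y - 2 ) - 5 ) == 18

Answer: ( ( y - 2 ) - 5 ) == 18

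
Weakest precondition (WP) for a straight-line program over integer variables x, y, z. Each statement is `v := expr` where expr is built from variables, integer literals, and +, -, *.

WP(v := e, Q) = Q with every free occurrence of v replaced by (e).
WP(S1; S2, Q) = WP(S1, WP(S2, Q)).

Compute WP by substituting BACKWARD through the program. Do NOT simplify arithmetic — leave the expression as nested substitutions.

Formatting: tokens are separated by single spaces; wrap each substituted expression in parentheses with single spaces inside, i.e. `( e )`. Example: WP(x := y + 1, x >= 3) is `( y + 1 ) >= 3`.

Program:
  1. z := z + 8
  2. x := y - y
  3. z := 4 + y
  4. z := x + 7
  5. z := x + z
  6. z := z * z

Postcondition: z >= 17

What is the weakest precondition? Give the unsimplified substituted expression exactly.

post: z >= 17
stmt 6: z := z * z  -- replace 1 occurrence(s) of z with (z * z)
  => ( z * z ) >= 17
stmt 5: z := x + z  -- replace 2 occurrence(s) of z with (x + z)
  => ( ( x + z ) * ( x + z ) ) >= 17
stmt 4: z := x + 7  -- replace 2 occurrence(s) of z with (x + 7)
  => ( ( x + ( x + 7 ) ) * ( x + ( x + 7 ) ) ) >= 17
stmt 3: z := 4 + y  -- replace 0 occurrence(s) of z with (4 + y)
  => ( ( x + ( x + 7 ) ) * ( x + ( x + 7 ) ) ) >= 17
stmt 2: x := y - y  -- replace 4 occurrence(s) of x with (y - y)
  => ( ( ( y - y ) + ( ( y - y ) + 7 ) ) * ( ( y - y ) + ( ( y - y ) + 7 ) ) ) >= 17
stmt 1: z := z + 8  -- replace 0 occurrence(s) of z with (z + 8)
  => ( ( ( y - y ) + ( ( y - y ) + 7 ) ) * ( ( y - y ) + ( ( y - y ) + 7 ) ) ) >= 17

Answer: ( ( ( y - y ) + ( ( y - y ) + 7 ) ) * ( ( y - y ) + ( ( y - y ) + 7 ) ) ) >= 17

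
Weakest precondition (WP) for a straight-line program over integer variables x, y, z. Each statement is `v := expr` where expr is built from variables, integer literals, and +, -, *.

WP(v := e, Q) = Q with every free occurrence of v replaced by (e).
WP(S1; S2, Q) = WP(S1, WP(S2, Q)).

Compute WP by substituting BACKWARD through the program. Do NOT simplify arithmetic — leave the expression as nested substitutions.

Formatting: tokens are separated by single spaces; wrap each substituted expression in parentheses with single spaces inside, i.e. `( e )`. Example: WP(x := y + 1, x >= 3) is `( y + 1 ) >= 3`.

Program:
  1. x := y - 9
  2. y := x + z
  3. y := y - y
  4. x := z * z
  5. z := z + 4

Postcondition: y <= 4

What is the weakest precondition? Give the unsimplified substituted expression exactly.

post: y <= 4
stmt 5: z := z + 4  -- replace 0 occurrence(s) of z with (z + 4)
  => y <= 4
stmt 4: x := z * z  -- replace 0 occurrence(s) of x with (z * z)
  => y <= 4
stmt 3: y := y - y  -- replace 1 occurrence(s) of y with (y - y)
  => ( y - y ) <= 4
stmt 2: y := x + z  -- replace 2 occurrence(s) of y with (x + z)
  => ( ( x + z ) - ( x + z ) ) <= 4
stmt 1: x := y - 9  -- replace 2 occurrence(s) of x with (y - 9)
  => ( ( ( y - 9 ) + z ) - ( ( y - 9 ) + z ) ) <= 4

Answer: ( ( ( y - 9 ) + z ) - ( ( y - 9 ) + z ) ) <= 4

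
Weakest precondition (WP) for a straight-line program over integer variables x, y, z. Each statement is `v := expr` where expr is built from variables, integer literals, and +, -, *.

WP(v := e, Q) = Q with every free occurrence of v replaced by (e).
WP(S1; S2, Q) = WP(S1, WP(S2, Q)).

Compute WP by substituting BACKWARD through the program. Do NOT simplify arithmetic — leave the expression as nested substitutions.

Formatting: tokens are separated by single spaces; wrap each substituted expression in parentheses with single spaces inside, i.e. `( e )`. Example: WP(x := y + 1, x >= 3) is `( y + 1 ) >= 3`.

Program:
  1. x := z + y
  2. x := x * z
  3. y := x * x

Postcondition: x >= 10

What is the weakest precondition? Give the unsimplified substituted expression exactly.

Answer: ( ( z + y ) * z ) >= 10

Derivation:
post: x >= 10
stmt 3: y := x * x  -- replace 0 occurrence(s) of y with (x * x)
  => x >= 10
stmt 2: x := x * z  -- replace 1 occurrence(s) of x with (x * z)
  => ( x * z ) >= 10
stmt 1: x := z + y  -- replace 1 occurrence(s) of x with (z + y)
  => ( ( z + y ) * z ) >= 10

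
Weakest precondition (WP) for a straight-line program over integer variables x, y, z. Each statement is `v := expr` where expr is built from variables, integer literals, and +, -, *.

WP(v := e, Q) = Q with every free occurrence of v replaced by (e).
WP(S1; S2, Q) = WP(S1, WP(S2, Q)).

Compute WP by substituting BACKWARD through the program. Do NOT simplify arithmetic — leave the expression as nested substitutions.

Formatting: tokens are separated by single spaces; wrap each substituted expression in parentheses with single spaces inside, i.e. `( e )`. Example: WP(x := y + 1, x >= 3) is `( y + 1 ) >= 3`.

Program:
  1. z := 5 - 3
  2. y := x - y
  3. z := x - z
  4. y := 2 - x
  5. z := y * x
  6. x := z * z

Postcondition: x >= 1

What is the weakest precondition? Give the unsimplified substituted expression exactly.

Answer: ( ( ( 2 - x ) * x ) * ( ( 2 - x ) * x ) ) >= 1

Derivation:
post: x >= 1
stmt 6: x := z * z  -- replace 1 occurrence(s) of x with (z * z)
  => ( z * z ) >= 1
stmt 5: z := y * x  -- replace 2 occurrence(s) of z with (y * x)
  => ( ( y * x ) * ( y * x ) ) >= 1
stmt 4: y := 2 - x  -- replace 2 occurrence(s) of y with (2 - x)
  => ( ( ( 2 - x ) * x ) * ( ( 2 - x ) * x ) ) >= 1
stmt 3: z := x - z  -- replace 0 occurrence(s) of z with (x - z)
  => ( ( ( 2 - x ) * x ) * ( ( 2 - x ) * x ) ) >= 1
stmt 2: y := x - y  -- replace 0 occurrence(s) of y with (x - y)
  => ( ( ( 2 - x ) * x ) * ( ( 2 - x ) * x ) ) >= 1
stmt 1: z := 5 - 3  -- replace 0 occurrence(s) of z with (5 - 3)
  => ( ( ( 2 - x ) * x ) * ( ( 2 - x ) * x ) ) >= 1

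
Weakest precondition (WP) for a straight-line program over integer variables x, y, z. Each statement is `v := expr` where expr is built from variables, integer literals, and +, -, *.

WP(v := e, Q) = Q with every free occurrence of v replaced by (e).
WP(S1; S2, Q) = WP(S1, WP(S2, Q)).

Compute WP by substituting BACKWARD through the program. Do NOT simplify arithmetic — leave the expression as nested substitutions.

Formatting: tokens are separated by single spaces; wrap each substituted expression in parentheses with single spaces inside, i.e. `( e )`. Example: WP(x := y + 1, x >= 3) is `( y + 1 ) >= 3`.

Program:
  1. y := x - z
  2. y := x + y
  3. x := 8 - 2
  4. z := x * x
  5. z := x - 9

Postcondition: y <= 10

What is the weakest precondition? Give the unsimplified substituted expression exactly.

Answer: ( x + ( x - z ) ) <= 10

Derivation:
post: y <= 10
stmt 5: z := x - 9  -- replace 0 occurrence(s) of z with (x - 9)
  => y <= 10
stmt 4: z := x * x  -- replace 0 occurrence(s) of z with (x * x)
  => y <= 10
stmt 3: x := 8 - 2  -- replace 0 occurrence(s) of x with (8 - 2)
  => y <= 10
stmt 2: y := x + y  -- replace 1 occurrence(s) of y with (x + y)
  => ( x + y ) <= 10
stmt 1: y := x - z  -- replace 1 occurrence(s) of y with (x - z)
  => ( x + ( x - z ) ) <= 10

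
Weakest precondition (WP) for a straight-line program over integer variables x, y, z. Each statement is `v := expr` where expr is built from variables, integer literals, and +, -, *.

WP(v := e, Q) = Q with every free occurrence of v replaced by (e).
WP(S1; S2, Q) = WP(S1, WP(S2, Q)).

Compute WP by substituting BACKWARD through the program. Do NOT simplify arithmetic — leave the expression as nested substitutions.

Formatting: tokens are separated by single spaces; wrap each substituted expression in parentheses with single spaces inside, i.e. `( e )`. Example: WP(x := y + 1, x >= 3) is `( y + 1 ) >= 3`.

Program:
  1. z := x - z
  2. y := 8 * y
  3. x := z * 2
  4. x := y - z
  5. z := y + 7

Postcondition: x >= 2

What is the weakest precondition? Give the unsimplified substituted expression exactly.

post: x >= 2
stmt 5: z := y + 7  -- replace 0 occurrence(s) of z with (y + 7)
  => x >= 2
stmt 4: x := y - z  -- replace 1 occurrence(s) of x with (y - z)
  => ( y - z ) >= 2
stmt 3: x := z * 2  -- replace 0 occurrence(s) of x with (z * 2)
  => ( y - z ) >= 2
stmt 2: y := 8 * y  -- replace 1 occurrence(s) of y with (8 * y)
  => ( ( 8 * y ) - z ) >= 2
stmt 1: z := x - z  -- replace 1 occurrence(s) of z with (x - z)
  => ( ( 8 * y ) - ( x - z ) ) >= 2

Answer: ( ( 8 * y ) - ( x - z ) ) >= 2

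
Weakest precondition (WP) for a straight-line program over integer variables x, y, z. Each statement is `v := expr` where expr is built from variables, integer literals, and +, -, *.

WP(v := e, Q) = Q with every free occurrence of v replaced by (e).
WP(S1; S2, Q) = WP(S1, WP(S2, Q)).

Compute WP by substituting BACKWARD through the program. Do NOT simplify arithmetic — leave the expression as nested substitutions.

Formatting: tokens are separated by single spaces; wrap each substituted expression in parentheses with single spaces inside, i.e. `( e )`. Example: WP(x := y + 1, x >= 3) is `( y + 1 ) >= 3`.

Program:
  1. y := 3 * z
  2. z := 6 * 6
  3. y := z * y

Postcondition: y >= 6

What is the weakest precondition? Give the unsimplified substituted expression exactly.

post: y >= 6
stmt 3: y := z * y  -- replace 1 occurrence(s) of y with (z * y)
  => ( z * y ) >= 6
stmt 2: z := 6 * 6  -- replace 1 occurrence(s) of z with (6 * 6)
  => ( ( 6 * 6 ) * y ) >= 6
stmt 1: y := 3 * z  -- replace 1 occurrence(s) of y with (3 * z)
  => ( ( 6 * 6 ) * ( 3 * z ) ) >= 6

Answer: ( ( 6 * 6 ) * ( 3 * z ) ) >= 6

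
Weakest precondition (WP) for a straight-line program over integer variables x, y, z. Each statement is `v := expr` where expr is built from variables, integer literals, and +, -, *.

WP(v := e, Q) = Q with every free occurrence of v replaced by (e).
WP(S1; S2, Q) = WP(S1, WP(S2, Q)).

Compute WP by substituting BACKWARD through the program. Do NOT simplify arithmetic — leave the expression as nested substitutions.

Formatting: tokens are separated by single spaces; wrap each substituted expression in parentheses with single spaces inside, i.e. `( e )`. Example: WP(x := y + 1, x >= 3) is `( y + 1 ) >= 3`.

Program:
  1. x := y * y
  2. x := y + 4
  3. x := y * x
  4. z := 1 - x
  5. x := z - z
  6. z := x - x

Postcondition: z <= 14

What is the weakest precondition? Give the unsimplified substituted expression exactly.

post: z <= 14
stmt 6: z := x - x  -- replace 1 occurrence(s) of z with (x - x)
  => ( x - x ) <= 14
stmt 5: x := z - z  -- replace 2 occurrence(s) of x with (z - z)
  => ( ( z - z ) - ( z - z ) ) <= 14
stmt 4: z := 1 - x  -- replace 4 occurrence(s) of z with (1 - x)
  => ( ( ( 1 - x ) - ( 1 - x ) ) - ( ( 1 - x ) - ( 1 - x ) ) ) <= 14
stmt 3: x := y * x  -- replace 4 occurrence(s) of x with (y * x)
  => ( ( ( 1 - ( y * x ) ) - ( 1 - ( y * x ) ) ) - ( ( 1 - ( y * x ) ) - ( 1 - ( y * x ) ) ) ) <= 14
stmt 2: x := y + 4  -- replace 4 occurrence(s) of x with (y + 4)
  => ( ( ( 1 - ( y * ( y + 4 ) ) ) - ( 1 - ( y * ( y + 4 ) ) ) ) - ( ( 1 - ( y * ( y + 4 ) ) ) - ( 1 - ( y * ( y + 4 ) ) ) ) ) <= 14
stmt 1: x := y * y  -- replace 0 occurrence(s) of x with (y * y)
  => ( ( ( 1 - ( y * ( y + 4 ) ) ) - ( 1 - ( y * ( y + 4 ) ) ) ) - ( ( 1 - ( y * ( y + 4 ) ) ) - ( 1 - ( y * ( y + 4 ) ) ) ) ) <= 14

Answer: ( ( ( 1 - ( y * ( y + 4 ) ) ) - ( 1 - ( y * ( y + 4 ) ) ) ) - ( ( 1 - ( y * ( y + 4 ) ) ) - ( 1 - ( y * ( y + 4 ) ) ) ) ) <= 14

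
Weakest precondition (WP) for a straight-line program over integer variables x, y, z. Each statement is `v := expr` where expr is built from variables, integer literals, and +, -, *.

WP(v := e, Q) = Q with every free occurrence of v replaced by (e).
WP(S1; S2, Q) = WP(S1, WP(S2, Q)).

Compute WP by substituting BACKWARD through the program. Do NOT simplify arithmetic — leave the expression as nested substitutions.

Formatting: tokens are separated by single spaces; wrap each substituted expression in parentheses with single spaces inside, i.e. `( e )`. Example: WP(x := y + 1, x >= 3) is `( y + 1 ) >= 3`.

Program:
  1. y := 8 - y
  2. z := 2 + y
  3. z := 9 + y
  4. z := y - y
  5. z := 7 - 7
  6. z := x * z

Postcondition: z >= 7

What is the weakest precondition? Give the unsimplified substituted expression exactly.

Answer: ( x * ( 7 - 7 ) ) >= 7

Derivation:
post: z >= 7
stmt 6: z := x * z  -- replace 1 occurrence(s) of z with (x * z)
  => ( x * z ) >= 7
stmt 5: z := 7 - 7  -- replace 1 occurrence(s) of z with (7 - 7)
  => ( x * ( 7 - 7 ) ) >= 7
stmt 4: z := y - y  -- replace 0 occurrence(s) of z with (y - y)
  => ( x * ( 7 - 7 ) ) >= 7
stmt 3: z := 9 + y  -- replace 0 occurrence(s) of z with (9 + y)
  => ( x * ( 7 - 7 ) ) >= 7
stmt 2: z := 2 + y  -- replace 0 occurrence(s) of z with (2 + y)
  => ( x * ( 7 - 7 ) ) >= 7
stmt 1: y := 8 - y  -- replace 0 occurrence(s) of y with (8 - y)
  => ( x * ( 7 - 7 ) ) >= 7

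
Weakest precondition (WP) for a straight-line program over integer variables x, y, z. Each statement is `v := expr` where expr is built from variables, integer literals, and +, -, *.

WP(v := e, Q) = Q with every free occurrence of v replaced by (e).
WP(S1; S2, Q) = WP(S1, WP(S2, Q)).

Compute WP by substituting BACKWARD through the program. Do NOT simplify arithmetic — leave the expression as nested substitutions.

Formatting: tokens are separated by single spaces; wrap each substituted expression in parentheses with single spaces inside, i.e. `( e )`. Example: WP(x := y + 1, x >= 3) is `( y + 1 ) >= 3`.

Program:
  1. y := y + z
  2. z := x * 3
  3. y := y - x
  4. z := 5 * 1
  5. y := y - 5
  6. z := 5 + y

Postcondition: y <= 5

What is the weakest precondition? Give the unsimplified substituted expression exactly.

post: y <= 5
stmt 6: z := 5 + y  -- replace 0 occurrence(s) of z with (5 + y)
  => y <= 5
stmt 5: y := y - 5  -- replace 1 occurrence(s) of y with (y - 5)
  => ( y - 5 ) <= 5
stmt 4: z := 5 * 1  -- replace 0 occurrence(s) of z with (5 * 1)
  => ( y - 5 ) <= 5
stmt 3: y := y - x  -- replace 1 occurrence(s) of y with (y - x)
  => ( ( y - x ) - 5 ) <= 5
stmt 2: z := x * 3  -- replace 0 occurrence(s) of z with (x * 3)
  => ( ( y - x ) - 5 ) <= 5
stmt 1: y := y + z  -- replace 1 occurrence(s) of y with (y + z)
  => ( ( ( y + z ) - x ) - 5 ) <= 5

Answer: ( ( ( y + z ) - x ) - 5 ) <= 5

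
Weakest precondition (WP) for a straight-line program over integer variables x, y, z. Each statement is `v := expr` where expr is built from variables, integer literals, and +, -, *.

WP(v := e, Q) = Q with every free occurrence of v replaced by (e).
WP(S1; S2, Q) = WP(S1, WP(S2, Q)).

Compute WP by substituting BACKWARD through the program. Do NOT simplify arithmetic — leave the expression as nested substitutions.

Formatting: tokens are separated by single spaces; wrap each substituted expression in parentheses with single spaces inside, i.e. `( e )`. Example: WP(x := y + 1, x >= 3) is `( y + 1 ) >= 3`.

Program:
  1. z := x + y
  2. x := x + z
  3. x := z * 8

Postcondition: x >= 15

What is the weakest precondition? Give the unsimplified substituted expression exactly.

Answer: ( ( x + y ) * 8 ) >= 15

Derivation:
post: x >= 15
stmt 3: x := z * 8  -- replace 1 occurrence(s) of x with (z * 8)
  => ( z * 8 ) >= 15
stmt 2: x := x + z  -- replace 0 occurrence(s) of x with (x + z)
  => ( z * 8 ) >= 15
stmt 1: z := x + y  -- replace 1 occurrence(s) of z with (x + y)
  => ( ( x + y ) * 8 ) >= 15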